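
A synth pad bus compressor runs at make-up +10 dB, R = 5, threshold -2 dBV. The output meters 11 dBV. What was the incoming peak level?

Remove make-up: 11 − 10 = 1 dBV.
The compressed level sits 1 − (-2) = 3 dB over threshold.
Undo the ratio: input overshoot = 3 × 5 = 15 dB, giving input = 13 dBV.

13 dBV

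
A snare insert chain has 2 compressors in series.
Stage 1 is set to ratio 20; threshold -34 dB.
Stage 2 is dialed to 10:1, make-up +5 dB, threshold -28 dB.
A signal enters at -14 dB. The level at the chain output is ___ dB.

Stage 1: overshoot 20 dB → 20/20 = 1 dB → -33 dB.
Stage 2: -33 dB is at or below the -28 dB threshold — no compression; make-up brings it to -28 dB.

-28 dB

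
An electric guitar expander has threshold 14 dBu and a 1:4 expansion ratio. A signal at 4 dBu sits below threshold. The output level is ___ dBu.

The input is 10 dB below the 14 dBu threshold.
A 1:4 expander multiplies undershoot by 4: 10 × 4 = 40 dB below threshold.
Output = 14 − 40 = -26 dBu.

-26 dBu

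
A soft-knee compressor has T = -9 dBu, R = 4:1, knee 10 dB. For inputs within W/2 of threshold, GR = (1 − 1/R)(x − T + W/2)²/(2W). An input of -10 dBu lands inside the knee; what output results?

-10.6 dBu

x − T + W/2 = -10 − (-9) + 5 = 4.
GR = (1 − 1/4) × 4² / 20 = 0.75 × 16 / 20 = 0.6 dB.
Output = -10 − 0.6 = -10.6 dBu.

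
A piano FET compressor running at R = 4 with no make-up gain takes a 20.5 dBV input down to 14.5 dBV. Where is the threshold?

12.5 dBV

Let T be the threshold. Output overshoot = (input overshoot)/R, so 14.5 − T = (20.5 − T)/4.
4·(14.5 − T) = 20.5 − T → 3·T = 58 − 20.5 = 37.5.
T = 37.5/3 = 12.5 dBV.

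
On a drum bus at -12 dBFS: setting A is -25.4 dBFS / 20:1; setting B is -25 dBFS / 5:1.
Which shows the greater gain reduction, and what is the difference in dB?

A, by 2.33 dB

A: GR = 13.4 − 13.4/20 = 12.73 dB.
B: GR = 13 − 13/5 = 10.4 dB.
A applies 2.33 dB more gain reduction.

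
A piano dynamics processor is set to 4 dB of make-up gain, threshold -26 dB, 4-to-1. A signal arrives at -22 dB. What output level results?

Overshoot: -22 − (-26) = 4 dB.
The 4 dB excess becomes 1 dB after 4:1 reduction.
Output = -26 + 1 = -25 dB; make-up adds 4 dB, giving -21 dB.

-21 dB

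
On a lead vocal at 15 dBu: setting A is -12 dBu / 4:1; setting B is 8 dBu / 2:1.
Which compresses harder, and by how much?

A, by 16.75 dB

A: GR = 27 − 27/4 = 20.25 dB.
B: GR = 7 − 7/2 = 3.5 dB.
Difference: 16.75 dB in favour of A.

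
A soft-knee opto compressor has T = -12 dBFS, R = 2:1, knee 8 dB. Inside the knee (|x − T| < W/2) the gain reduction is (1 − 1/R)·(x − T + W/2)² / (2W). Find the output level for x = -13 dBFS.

x − T + W/2 = -13 − (-12) + 4 = 3.
GR = (1 − 1/2) × 3² / 16 = 0.5 × 9 / 16 = 0.28125 dB.
Output = -13 − 0.28125 = -13.28125 dBFS.

-13.28125 dBFS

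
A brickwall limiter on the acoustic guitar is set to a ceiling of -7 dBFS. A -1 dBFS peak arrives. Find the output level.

-7 dBFS

At ∞:1, everything above -7 dBFS is held at the ceiling.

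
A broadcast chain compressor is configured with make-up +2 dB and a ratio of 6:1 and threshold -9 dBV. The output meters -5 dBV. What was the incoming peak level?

Remove make-up: -5 − 2 = -7 dBV.
The compressed level sits -7 − (-9) = 2 dB over threshold.
Undo the ratio: input overshoot = 2 × 6 = 12 dB, giving input = 3 dBV.

3 dBV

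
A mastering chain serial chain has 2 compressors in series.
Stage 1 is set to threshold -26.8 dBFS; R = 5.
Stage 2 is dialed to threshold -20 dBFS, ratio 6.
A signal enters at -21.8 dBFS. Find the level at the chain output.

-25.8 dBFS

Stage 1: 5 dB above -26.8 dBFS, reduced 5:1 to 1 dB above → -25.8 dBFS.
Stage 2: -25.8 dBFS ≤ -20 dBFS, so stage 2 doesn't engage; output -25.8 dBFS.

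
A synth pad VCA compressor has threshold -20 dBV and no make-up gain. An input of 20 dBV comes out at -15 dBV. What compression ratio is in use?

Input overshoot = 20 − (-20) = 40 dB; output overshoot = -15 − (-20) = 5 dB.
Ratio = 40 / 5 = 8.

8:1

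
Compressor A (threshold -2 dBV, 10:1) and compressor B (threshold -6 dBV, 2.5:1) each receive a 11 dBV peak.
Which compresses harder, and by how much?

A, by 1.5 dB

A: 13 dB over, compressed to 1.3 dB over, so 11.7 dB of GR.
B: 17 dB over, compressed to 6.8 dB over, so 10.2 dB of GR.
A reduces 1.5 dB more.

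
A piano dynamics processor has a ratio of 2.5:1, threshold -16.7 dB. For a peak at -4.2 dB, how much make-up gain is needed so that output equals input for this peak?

7.5 dB

The peak compresses to -16.7 + 12.5/2.5 = -11.7 dB.
To reach -4.2 dB requires -4.2 − (-11.7) = 7.5 dB of make-up.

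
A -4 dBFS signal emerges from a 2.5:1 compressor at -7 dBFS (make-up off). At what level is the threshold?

-9 dBFS

Let T be the threshold. Output overshoot = (input overshoot)/R, so -7 − T = (-4 − T)/2.5.
2.5·(-7 − T) = -4 − T → 1.5·T = -17.5 − (-4) = -13.5.
T = -13.5/1.5 = -9 dBFS.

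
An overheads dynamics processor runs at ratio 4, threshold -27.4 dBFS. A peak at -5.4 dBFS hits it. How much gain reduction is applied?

The signal is 22 dB above threshold.
At 4:1, output sits 22/4 = 5.5 dB above threshold.
Gain reduction = 22 − 5.5 = 16.5 dB.

16.5 dB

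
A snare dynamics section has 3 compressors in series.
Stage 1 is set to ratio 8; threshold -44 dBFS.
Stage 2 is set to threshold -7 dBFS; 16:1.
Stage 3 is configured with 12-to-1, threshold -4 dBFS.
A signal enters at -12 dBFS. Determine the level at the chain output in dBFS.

Stage 1: overshoot 32 dB → 32/8 = 4 dB → -40 dBFS.
Stage 2: below threshold (-40 ≤ -7); passes unchanged; output -40 dBFS.
Stage 3: -40 dBFS is at or below the -4 dBFS threshold — no compression; output -40 dBFS.

-40 dBFS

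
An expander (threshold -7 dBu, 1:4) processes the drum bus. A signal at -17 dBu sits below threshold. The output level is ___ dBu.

-47 dBu

The input is 10 dB below the -7 dBu threshold.
A 1:4 expander multiplies undershoot by 4: 10 × 4 = 40 dB below threshold.
Output = -7 − 40 = -47 dBu.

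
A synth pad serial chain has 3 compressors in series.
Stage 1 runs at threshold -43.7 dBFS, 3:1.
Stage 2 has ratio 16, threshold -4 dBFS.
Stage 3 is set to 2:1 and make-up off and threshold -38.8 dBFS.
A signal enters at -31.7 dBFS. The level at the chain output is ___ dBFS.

-39.7 dBFS

Stage 1: 12 dB above -43.7 dBFS, reduced 3:1 to 4 dB above → -39.7 dBFS.
Stage 2: below threshold (-39.7 ≤ -4); passes unchanged; output -39.7 dBFS.
Stage 3: below threshold (-39.7 ≤ -38.8); passes unchanged; output -39.7 dBFS.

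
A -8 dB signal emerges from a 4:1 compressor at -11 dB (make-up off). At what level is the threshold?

-12 dB

Let T be the threshold. Output overshoot = (input overshoot)/R, so -11 − T = (-8 − T)/4.
4·(-11 − T) = -8 − T → 3·T = -44 − (-8) = -36.
T = -36/3 = -12 dB.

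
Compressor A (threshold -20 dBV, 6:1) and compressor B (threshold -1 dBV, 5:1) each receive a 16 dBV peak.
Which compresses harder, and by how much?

A, by 16.4 dB

A: overshoot 36 dB → output overshoot 6 dB → GR 30 dB.
B: overshoot 17 dB → output overshoot 3.4 dB → GR 13.6 dB.
A applies 16.4 dB more gain reduction.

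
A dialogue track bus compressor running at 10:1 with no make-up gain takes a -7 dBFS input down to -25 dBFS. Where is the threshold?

-27 dBFS

Let T be the threshold. Output overshoot = (input overshoot)/R, so -25 − T = (-7 − T)/10.
10·(-25 − T) = -7 − T → 9·T = -250 − (-7) = -243.
T = -243/9 = -27 dBFS.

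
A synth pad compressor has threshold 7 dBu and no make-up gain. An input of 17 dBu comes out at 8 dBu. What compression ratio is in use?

Input overshoot = 17 − 7 = 10 dB; output overshoot = 8 − 7 = 1 dB.
Ratio = 10 / 1 = 10.

10:1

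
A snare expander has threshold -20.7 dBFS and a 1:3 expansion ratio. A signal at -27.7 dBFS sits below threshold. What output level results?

-41.7 dBFS

Undershoot = (-20.7) − (-27.7) = 7 dB.
At 1:3, that expands to 21 dB under threshold.
Output = -20.7 − 21 = -41.7 dBFS.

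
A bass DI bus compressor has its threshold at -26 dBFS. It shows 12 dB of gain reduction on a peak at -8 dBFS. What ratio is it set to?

Input overshoot = -8 − (-26) = 18 dB.
Output overshoot = 18 − 12 = 6 dB.
Ratio = input overshoot / output overshoot = 18 / 6 = 3.

3:1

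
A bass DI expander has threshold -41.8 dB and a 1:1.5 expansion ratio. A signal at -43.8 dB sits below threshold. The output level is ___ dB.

The input is 2 dB below the -41.8 dB threshold.
A 1:1.5 expander multiplies undershoot by 1.5: 2 × 1.5 = 3 dB below threshold.
Output = -41.8 − 3 = -44.8 dB.

-44.8 dB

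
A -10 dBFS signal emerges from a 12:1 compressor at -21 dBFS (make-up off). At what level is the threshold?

Let T be the threshold. Output overshoot = (input overshoot)/R, so -21 − T = (-10 − T)/12.
12·(-21 − T) = -10 − T → 11·T = -252 − (-10) = -242.
T = -242/11 = -22 dBFS.

-22 dBFS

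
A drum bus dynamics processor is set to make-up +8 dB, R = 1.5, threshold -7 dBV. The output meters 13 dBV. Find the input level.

11 dBV

Before make-up, the level was 13 − 8 = 5 dBV.
The compressed level sits 5 − (-7) = 12 dB over threshold.
Undo the ratio: input overshoot = 12 × 1.5 = 18 dB, giving input = 11 dBV.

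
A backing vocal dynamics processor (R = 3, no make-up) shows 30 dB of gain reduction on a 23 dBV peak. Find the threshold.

Let T be the threshold. Output overshoot = (input overshoot)/R, so -7 − T = (23 − T)/3.
3·(-7 − T) = 23 − T → 2·T = -21 − 23 = -44.
T = -44/2 = -22 dBV.

-22 dBV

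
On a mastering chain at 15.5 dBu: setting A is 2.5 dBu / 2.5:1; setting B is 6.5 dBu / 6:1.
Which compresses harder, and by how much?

A: GR = 13 − 13/2.5 = 7.8 dB.
B: GR = 9 − 9/6 = 7.5 dB.
A reduces 0.3 dB more.

A, by 0.3 dB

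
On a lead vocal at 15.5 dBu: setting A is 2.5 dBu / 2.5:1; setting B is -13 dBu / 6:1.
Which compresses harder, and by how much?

B, by 15.95 dB

A: 13 dB over, compressed to 5.2 dB over, so 7.8 dB of GR.
B: 28.5 dB over, compressed to 4.75 dB over, so 23.75 dB of GR.
B applies 15.95 dB more gain reduction.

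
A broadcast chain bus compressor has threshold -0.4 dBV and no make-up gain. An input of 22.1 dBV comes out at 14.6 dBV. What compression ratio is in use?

1.5:1

Input overshoot = 22.1 − (-0.4) = 22.5 dB; output overshoot = 14.6 − (-0.4) = 15 dB.
Ratio = 22.5 / 15 = 1.5.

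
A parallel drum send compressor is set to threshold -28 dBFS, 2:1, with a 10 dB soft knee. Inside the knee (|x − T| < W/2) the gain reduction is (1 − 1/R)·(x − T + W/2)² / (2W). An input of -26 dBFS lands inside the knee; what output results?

-27.225 dBFS

x − T + W/2 = -26 − (-28) + 5 = 7.
GR = (1 − 1/2) × 7² / 20 = 0.5 × 49 / 20 = 1.225 dB.
Output = -26 − 1.225 = -27.225 dBFS.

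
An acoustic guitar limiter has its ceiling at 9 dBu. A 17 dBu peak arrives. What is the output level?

A brickwall limiter is an ∞:1 compressor: any input above the ceiling is clamped to 9 dBu.

9 dBu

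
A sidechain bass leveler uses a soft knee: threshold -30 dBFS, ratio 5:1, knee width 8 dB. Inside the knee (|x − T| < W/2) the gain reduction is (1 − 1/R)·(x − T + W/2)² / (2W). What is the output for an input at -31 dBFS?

-31.45 dBFS

x − T + W/2 = -31 − (-30) + 4 = 3.
GR = (1 − 1/5) × 3² / 16 = 0.8 × 9 / 16 = 0.45 dB.
Output = -31 − 0.45 = -31.45 dBFS.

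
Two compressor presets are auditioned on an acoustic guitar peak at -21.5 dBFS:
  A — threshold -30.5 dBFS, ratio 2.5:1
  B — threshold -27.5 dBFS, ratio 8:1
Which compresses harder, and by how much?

A: overshoot 9 dB → output overshoot 3.6 dB → GR 5.4 dB.
B: overshoot 6 dB → output overshoot 0.75 dB → GR 5.25 dB.
A reduces 0.15 dB more.

A, by 0.15 dB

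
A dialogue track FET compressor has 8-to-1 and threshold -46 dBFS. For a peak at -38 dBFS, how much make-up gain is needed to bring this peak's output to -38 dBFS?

The peak compresses to -46 + 8/8 = -45 dBFS.
To reach -38 dBFS requires -38 − (-45) = 7 dB of make-up.

7 dB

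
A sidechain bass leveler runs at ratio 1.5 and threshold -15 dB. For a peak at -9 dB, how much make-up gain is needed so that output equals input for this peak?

2 dB

Overshoot 6 dB → 6/1.5 = 4 dB after compression, so the compressed level is -15 + 4 = -11 dB.
Make-up = target − compressed = -9 − (-11) = 2 dB.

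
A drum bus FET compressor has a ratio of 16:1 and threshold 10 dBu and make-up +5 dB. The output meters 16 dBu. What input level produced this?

26 dBu

Remove make-up: 16 − 5 = 11 dBu.
Post-compression overshoot = 11 − 10 = 1 dB.
Before 16:1 compression the overshoot was 1 × 16 = 16 dB, so input = 10 + 16 = 26 dBu.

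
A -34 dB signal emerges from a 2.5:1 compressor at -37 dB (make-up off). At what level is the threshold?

-39 dB

Input is 5 dB above T (since output overshoot × R = input overshoot: (-37 − T)·2.5 = -34 − T gives T = -39 dB).
Check: -39 + (-34 − (-39))/2.5 = -39 + 2 = -37 dB. ✓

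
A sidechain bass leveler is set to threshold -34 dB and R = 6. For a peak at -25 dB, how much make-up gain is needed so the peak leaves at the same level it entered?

7.5 dB

The peak compresses to -34 + 9/6 = -32.5 dB.
To reach -25 dB requires -25 − (-32.5) = 7.5 dB of make-up.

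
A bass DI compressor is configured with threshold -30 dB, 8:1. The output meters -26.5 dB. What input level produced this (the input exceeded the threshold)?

The compressed level sits -26.5 − (-30) = 3.5 dB over threshold.
Input overshoot = R × output overshoot = 28 dB → input = -30 + 28 = -2 dB.

-2 dB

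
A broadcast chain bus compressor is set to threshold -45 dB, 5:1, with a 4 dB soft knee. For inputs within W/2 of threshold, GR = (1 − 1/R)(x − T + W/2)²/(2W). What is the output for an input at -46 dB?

-46.1 dB

x − T + W/2 = -46 − (-45) + 2 = 1.
GR = (1 − 1/5) × 1² / 8 = 0.8 × 1 / 8 = 0.1 dB.
Output = -46 − 0.1 = -46.1 dB.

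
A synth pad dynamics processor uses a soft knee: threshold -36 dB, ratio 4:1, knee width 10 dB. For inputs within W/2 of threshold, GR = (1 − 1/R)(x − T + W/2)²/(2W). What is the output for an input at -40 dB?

-40.0375 dB

x − T + W/2 = -40 − (-36) + 5 = 1.
GR = (1 − 1/4) × 1² / 20 = 0.75 × 1 / 20 = 0.0375 dB.
Output = -40 − 0.0375 = -40.0375 dB.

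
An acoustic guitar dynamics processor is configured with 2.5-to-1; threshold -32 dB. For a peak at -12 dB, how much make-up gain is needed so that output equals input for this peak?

Without make-up, output = threshold + overshoot/2.5 = -32 + 8 = -24 dB.
Gap to target: 12 dB.

12 dB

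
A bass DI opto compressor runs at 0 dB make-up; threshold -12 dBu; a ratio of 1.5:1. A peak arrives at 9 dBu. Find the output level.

The input is 21 dB above the -12 dBu threshold.
The 21 dB excess becomes 14 dB after 1.5:1 reduction.
So the level is -12 + 14 = 2 dBu.

2 dBu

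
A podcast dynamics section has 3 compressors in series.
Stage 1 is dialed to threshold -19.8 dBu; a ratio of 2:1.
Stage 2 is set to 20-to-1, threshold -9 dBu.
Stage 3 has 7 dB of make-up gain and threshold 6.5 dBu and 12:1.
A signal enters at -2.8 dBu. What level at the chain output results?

-4.3 dBu

Stage 1: overshoot 17 dB → 17/2 = 8.5 dB → -11.3 dBu.
Stage 2: -11.3 dBu ≤ -9 dBu, so stage 2 doesn't engage; output -11.3 dBu.
Stage 3: below threshold (-11.3 ≤ 6.5); passes unchanged; make-up brings it to -4.3 dBu.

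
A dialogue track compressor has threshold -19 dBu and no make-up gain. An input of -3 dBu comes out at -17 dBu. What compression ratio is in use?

Input overshoot = -3 − (-19) = 16 dB; output overshoot = -17 − (-19) = 2 dB.
Ratio = 16 / 2 = 8.

8:1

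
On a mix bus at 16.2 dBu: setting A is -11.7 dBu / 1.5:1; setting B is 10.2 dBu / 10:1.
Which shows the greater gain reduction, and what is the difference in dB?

A, by 3.9 dB

A: 27.9 dB over, compressed to 18.6 dB over, so 9.3 dB of GR.
B: 6 dB over, compressed to 0.6 dB over, so 5.4 dB of GR.
A applies 3.9 dB more gain reduction.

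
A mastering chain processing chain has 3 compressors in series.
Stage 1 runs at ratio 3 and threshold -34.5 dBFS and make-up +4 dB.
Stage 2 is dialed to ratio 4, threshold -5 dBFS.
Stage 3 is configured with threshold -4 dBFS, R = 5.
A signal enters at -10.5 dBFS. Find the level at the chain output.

-22.5 dBFS

Stage 1: 24 dB above -34.5 dBFS, reduced 3:1 to 8 dB above → -26.5 dBFS; +4 dB make-up → -22.5 dBFS.
Stage 2: below threshold (-22.5 ≤ -5); passes unchanged; output -22.5 dBFS.
Stage 3: -22.5 dBFS is at or below the -4 dBFS threshold — no compression; output -22.5 dBFS.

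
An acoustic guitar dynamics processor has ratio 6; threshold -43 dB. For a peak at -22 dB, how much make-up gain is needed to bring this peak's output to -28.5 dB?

11 dB

Without make-up, output = threshold + overshoot/6 = -43 + 3.5 = -39.5 dB.
Gap to target: 11 dB.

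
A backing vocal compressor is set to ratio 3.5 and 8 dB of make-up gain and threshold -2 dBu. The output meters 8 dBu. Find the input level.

5 dBu

Before make-up, the level was 8 − 8 = 0 dBu.
The compressed level sits 0 − (-2) = 2 dB over threshold.
Undo the ratio: input overshoot = 2 × 3.5 = 7 dB, giving input = 5 dBu.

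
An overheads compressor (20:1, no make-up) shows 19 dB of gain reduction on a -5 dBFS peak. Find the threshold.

Input is 20 dB above T (since output overshoot × R = input overshoot: (-24 − T)·20 = -5 − T gives T = -25 dBFS).
Check: -25 + (-5 − (-25))/20 = -25 + 1 = -24 dBFS. ✓

-25 dBFS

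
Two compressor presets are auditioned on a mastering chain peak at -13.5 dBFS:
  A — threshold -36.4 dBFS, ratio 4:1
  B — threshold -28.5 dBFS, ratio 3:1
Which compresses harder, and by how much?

A: GR = 22.9 − 22.9/4 = 17.175 dB.
B: GR = 15 − 15/3 = 10 dB.
A reduces 7.175 dB more.

A, by 7.175 dB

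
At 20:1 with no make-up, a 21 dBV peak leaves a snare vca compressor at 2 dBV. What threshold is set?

1 dBV

Let T be the threshold. Output overshoot = (input overshoot)/R, so 2 − T = (21 − T)/20.
20·(2 − T) = 21 − T → 19·T = 40 − 21 = 19.
T = 19/19 = 1 dBV.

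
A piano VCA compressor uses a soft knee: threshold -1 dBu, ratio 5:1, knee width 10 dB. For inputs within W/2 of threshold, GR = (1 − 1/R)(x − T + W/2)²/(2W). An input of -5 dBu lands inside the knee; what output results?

-5.04 dBu

x − T + W/2 = -5 − (-1) + 5 = 1.
GR = (1 − 1/5) × 1² / 20 = 0.8 × 1 / 20 = 0.04 dB.
Output = -5 − 0.04 = -5.04 dBu.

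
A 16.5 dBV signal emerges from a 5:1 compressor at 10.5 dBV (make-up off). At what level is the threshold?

Gain reduction = 16.5 − 10.5 = 6 dB; output overshoot = GR / (R − 1) = 6 / 4 = 1.5 dB.
Threshold = output − output overshoot = 10.5 − 1.5 = 9 dBV.

9 dBV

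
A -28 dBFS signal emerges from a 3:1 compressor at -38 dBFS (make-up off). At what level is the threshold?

Input is 15 dB above T (since output overshoot × R = input overshoot: (-38 − T)·3 = -28 − T gives T = -43 dBFS).
Check: -43 + (-28 − (-43))/3 = -43 + 5 = -38 dBFS. ✓

-43 dBFS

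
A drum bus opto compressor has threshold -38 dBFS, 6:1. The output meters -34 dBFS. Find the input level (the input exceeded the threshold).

The compressed level sits -34 − (-38) = 4 dB over threshold.
Undo the ratio: input overshoot = 4 × 6 = 24 dB, giving input = -14 dBFS.

-14 dBFS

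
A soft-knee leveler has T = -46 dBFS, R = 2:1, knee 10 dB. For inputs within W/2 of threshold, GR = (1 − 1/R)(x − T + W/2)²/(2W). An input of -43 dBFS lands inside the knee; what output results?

x − T + W/2 = -43 − (-46) + 5 = 8.
GR = (1 − 1/2) × 8² / 20 = 0.5 × 64 / 20 = 1.6 dB.
Output = -43 − 1.6 = -44.6 dBFS.

-44.6 dBFS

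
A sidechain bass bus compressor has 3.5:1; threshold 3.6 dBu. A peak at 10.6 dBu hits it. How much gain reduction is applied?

Overshoot = 10.6 − 3.6 = 7 dB.
At 3.5:1, output sits 7/3.5 = 2 dB above threshold.
So the signal is attenuated by 7 − 2 = 5 dB.

5 dB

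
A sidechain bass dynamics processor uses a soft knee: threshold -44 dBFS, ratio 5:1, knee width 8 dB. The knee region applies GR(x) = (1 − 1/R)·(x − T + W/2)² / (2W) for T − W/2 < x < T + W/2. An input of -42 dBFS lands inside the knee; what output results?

-43.8 dBFS

x − T + W/2 = -42 − (-44) + 4 = 6.
GR = (1 − 1/5) × 6² / 16 = 0.8 × 36 / 16 = 1.8 dB.
Output = -42 − 1.8 = -43.8 dBFS.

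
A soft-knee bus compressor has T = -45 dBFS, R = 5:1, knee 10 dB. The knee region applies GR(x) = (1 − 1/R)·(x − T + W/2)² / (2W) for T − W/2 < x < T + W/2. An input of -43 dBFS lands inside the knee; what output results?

-44.96 dBFS

x − T + W/2 = -43 − (-45) + 5 = 7.
GR = (1 − 1/5) × 7² / 20 = 0.8 × 49 / 20 = 1.96 dB.
Output = -43 − 1.96 = -44.96 dBFS.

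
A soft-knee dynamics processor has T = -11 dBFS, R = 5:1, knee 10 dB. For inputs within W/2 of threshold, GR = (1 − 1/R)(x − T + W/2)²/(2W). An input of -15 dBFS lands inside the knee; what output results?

-15.04 dBFS

x − T + W/2 = -15 − (-11) + 5 = 1.
GR = (1 − 1/5) × 1² / 20 = 0.8 × 1 / 20 = 0.04 dB.
Output = -15 − 0.04 = -15.04 dBFS.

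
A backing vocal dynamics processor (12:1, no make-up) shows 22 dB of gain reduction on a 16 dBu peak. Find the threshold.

-8 dBu

Input is 24 dB above T (since output overshoot × R = input overshoot: (-6 − T)·12 = 16 − T gives T = -8 dBu).
Check: -8 + (16 − (-8))/12 = -8 + 2 = -6 dBu. ✓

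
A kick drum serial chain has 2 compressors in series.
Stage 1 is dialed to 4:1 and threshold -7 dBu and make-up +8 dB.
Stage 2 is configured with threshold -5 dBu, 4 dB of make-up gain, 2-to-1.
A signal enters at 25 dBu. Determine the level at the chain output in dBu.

6 dBu

Stage 1: 25 dBu is 32 dB over -7 dBu; at 4:1 that becomes 8 dB over, giving 1 dBu; +8 dB make-up → 9 dBu.
Stage 2: 14 dB above -5 dBu, reduced 2:1 to 7 dB above → 2 dBu; +4 dB make-up → 6 dBu.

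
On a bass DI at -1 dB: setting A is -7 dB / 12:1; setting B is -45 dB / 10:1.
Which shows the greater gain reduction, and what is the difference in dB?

B, by 34.1 dB

A: GR = 6 − 6/12 = 5.5 dB.
B: GR = 44 − 44/10 = 39.6 dB.
B reduces 34.1 dB more.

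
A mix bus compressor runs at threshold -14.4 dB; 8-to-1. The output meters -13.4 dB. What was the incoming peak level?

-6.4 dB

That's 1 dB above the -14.4 dB threshold.
Before 8:1 compression the overshoot was 1 × 8 = 8 dB, so input = -14.4 + 8 = -6.4 dB.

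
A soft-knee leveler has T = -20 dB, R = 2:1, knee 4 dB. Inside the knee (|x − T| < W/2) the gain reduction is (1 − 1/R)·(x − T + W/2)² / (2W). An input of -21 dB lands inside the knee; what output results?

x − T + W/2 = -21 − (-20) + 2 = 1.
GR = (1 − 1/2) × 1² / 8 = 0.5 × 1 / 8 = 0.0625 dB.
Output = -21 − 0.0625 = -21.0625 dB.

-21.0625 dB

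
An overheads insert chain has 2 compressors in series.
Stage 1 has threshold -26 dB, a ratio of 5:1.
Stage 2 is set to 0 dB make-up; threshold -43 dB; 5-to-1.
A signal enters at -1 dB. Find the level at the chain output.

Stage 1: -1 dB is 25 dB over -26 dB; at 5:1 that becomes 5 dB over, giving -21 dB.
Stage 2: 22 dB above -43 dB, reduced 5:1 to 4.4 dB above → -38.6 dB.

-38.6 dB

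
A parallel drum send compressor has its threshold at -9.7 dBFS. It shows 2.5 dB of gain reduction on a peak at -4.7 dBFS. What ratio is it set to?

2:1

Input overshoot = -4.7 − (-9.7) = 5 dB.
Output overshoot = 5 − 2.5 = 2.5 dB.
Ratio = input overshoot / output overshoot = 5 / 2.5 = 2.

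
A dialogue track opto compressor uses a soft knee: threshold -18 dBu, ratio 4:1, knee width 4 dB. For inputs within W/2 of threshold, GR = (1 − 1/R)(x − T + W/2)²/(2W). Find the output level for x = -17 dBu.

x − T + W/2 = -17 − (-18) + 2 = 3.
GR = (1 − 1/4) × 3² / 8 = 0.75 × 9 / 8 = 0.84375 dB.
Output = -17 − 0.84375 = -17.84375 dBu.

-17.84375 dBu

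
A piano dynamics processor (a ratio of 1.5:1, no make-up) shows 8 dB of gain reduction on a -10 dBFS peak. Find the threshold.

-34 dBFS

Let T be the threshold. Output overshoot = (input overshoot)/R, so -18 − T = (-10 − T)/1.5.
1.5·(-18 − T) = -10 − T → 0.5·T = -27 − (-10) = -17.
T = -17/0.5 = -34 dBFS.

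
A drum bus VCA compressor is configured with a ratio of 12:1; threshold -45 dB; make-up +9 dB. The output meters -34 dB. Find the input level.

Stripping the +9 dB make-up gives -43 dB at the gain stage.
The compressed level sits -43 − (-45) = 2 dB over threshold.
Before 12:1 compression the overshoot was 2 × 12 = 24 dB, so input = -45 + 24 = -21 dB.

-21 dB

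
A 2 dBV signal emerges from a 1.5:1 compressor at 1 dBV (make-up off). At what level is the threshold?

Gain reduction = 2 − 1 = 1 dB; output overshoot = GR / (R − 1) = 1 / 0.5 = 2 dB.
Threshold = output − output overshoot = 1 − 2 = -1 dBV.

-1 dBV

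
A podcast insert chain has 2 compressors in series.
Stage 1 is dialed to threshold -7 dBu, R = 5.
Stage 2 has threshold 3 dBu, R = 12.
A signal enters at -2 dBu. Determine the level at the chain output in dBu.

-6 dBu

Stage 1: -2 dBu is 5 dB over -7 dBu; at 5:1 that becomes 1 dB over, giving -6 dBu.
Stage 2: below threshold (-6 ≤ 3); passes unchanged; output -6 dBu.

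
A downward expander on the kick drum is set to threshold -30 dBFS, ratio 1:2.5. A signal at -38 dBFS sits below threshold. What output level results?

-50 dBFS

The input is 8 dB below the -30 dBFS threshold.
A 1:2.5 expander multiplies undershoot by 2.5: 8 × 2.5 = 20 dB below threshold.
Output = -30 − 20 = -50 dBFS.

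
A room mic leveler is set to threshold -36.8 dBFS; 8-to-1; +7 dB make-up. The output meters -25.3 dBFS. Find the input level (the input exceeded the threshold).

-0.8 dBFS

Before make-up, the level was -25.3 − 7 = -32.3 dBFS.
That's 4.5 dB above the -36.8 dBFS threshold.
Before 8:1 compression the overshoot was 4.5 × 8 = 36 dB, so input = -36.8 + 36 = -0.8 dBFS.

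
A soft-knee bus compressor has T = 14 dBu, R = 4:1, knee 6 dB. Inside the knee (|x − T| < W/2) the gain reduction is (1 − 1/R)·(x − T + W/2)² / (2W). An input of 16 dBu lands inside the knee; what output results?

x − T + W/2 = 16 − 14 + 3 = 5.
GR = (1 − 1/4) × 5² / 12 = 0.75 × 25 / 12 = 1.5625 dB.
Output = 16 − 1.5625 = 14.4375 dBu.

14.4375 dBu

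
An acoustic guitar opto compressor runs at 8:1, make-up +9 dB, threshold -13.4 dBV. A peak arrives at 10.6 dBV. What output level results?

-1.4 dBV

The input is 24 dB above the -13.4 dBV threshold.
At 8:1 the overshoot is divided by 8, leaving 3 dB above threshold.
So the level is -13.4 + 3 = -10.4 dBV; make-up adds 9 dB, giving -1.4 dBV.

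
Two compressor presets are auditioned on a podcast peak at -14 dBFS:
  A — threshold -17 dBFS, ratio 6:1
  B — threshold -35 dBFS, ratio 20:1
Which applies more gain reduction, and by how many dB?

A: GR = 3 − 3/6 = 2.5 dB.
B: GR = 21 − 21/20 = 19.95 dB.
B applies 17.45 dB more gain reduction.

B, by 17.45 dB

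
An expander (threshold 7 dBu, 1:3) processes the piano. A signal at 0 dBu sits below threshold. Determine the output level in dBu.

Below threshold, a 1:3 expander applies gain = (3−1)×(T − x) of attenuation.
(3−1) × 7 = 14 dB, so output = 0 − 14 = -14 dBu.

-14 dBu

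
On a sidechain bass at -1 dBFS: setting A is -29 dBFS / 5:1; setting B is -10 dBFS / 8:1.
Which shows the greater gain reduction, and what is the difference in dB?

A, by 14.525 dB

A: 28 dB over, compressed to 5.6 dB over, so 22.4 dB of GR.
B: 9 dB over, compressed to 1.125 dB over, so 7.875 dB of GR.
A reduces 14.525 dB more.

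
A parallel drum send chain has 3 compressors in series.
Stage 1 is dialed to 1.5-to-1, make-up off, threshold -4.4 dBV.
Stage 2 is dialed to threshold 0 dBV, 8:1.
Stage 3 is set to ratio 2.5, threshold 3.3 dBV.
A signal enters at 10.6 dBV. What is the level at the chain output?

Stage 1: 10.6 dBV is 15 dB over -4.4 dBV; at 1.5:1 that becomes 10 dB over, giving 5.6 dBV.
Stage 2: 5.6 dB above 0 dBV, reduced 8:1 to 0.7 dB above → 0.7 dBV.
Stage 3: 0.7 dBV ≤ 3.3 dBV, so stage 3 doesn't engage; output 0.7 dBV.

0.7 dBV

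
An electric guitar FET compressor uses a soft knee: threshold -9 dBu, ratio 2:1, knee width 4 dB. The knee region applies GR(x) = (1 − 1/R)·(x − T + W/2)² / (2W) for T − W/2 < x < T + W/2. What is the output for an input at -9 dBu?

-9.25 dBu

x − T + W/2 = -9 − (-9) + 2 = 2.
GR = (1 − 1/2) × 2² / 8 = 0.5 × 4 / 8 = 0.25 dB.
Output = -9 − 0.25 = -9.25 dBu.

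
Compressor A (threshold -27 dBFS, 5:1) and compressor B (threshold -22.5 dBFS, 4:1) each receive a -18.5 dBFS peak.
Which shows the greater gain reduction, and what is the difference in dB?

A: overshoot 8.5 dB → output overshoot 1.7 dB → GR 6.8 dB.
B: overshoot 4 dB → output overshoot 1 dB → GR 3 dB.
A reduces 3.8 dB more.

A, by 3.8 dB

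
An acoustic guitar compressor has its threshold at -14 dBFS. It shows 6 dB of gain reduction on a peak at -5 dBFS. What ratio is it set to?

3:1

Input overshoot = -5 − (-14) = 9 dB.
Output overshoot = 9 − 6 = 3 dB.
Ratio = input overshoot / output overshoot = 9 / 3 = 3.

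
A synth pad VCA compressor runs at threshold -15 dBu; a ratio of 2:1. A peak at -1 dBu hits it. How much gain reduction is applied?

The signal is 14 dB above threshold.
At 2:1, output sits 14/2 = 7 dB above threshold.
So the signal is attenuated by 14 − 7 = 7 dB.

7 dB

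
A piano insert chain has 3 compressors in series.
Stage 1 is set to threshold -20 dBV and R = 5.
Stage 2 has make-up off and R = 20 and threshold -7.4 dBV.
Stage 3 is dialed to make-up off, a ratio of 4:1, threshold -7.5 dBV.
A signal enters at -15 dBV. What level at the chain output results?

-19 dBV

Stage 1: -15 dBV is 5 dB over -20 dBV; at 5:1 that becomes 1 dB over, giving -19 dBV.
Stage 2: below threshold (-19 ≤ -7.4); passes unchanged; output -19 dBV.
Stage 3: -19 dBV ≤ -7.5 dBV, so stage 3 doesn't engage; output -19 dBV.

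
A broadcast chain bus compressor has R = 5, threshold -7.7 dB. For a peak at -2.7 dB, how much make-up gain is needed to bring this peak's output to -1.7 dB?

5 dB

Overshoot 5 dB → 5/5 = 1 dB after compression, so the compressed level is -7.7 + 1 = -6.7 dB.
Make-up = target − compressed = -1.7 − (-6.7) = 5 dB.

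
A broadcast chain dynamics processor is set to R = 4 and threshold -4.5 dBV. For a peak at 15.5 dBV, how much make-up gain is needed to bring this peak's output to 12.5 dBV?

Overshoot 20 dB → 20/4 = 5 dB after compression, so the compressed level is -4.5 + 5 = 0.5 dBV.
Make-up = target − compressed = 12.5 − 0.5 = 12 dB.

12 dB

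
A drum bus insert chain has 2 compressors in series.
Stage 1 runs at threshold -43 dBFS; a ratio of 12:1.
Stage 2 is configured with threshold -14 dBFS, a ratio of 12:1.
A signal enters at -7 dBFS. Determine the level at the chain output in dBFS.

-40 dBFS

Stage 1: overshoot 36 dB → 36/12 = 3 dB → -40 dBFS.
Stage 2: -40 dBFS is at or below the -14 dBFS threshold — no compression; output -40 dBFS.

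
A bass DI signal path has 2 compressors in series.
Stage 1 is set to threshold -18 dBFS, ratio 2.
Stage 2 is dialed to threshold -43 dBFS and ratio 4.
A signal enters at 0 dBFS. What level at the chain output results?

-34.5 dBFS

Stage 1: 0 dBFS is 18 dB over -18 dBFS; at 2:1 that becomes 9 dB over, giving -9 dBFS.
Stage 2: -9 dBFS is 34 dB over -43 dBFS; at 4:1 that becomes 8.5 dB over, giving -34.5 dBFS.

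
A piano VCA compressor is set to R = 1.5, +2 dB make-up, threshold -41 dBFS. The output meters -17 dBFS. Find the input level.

Before make-up, the level was -17 − 2 = -19 dBFS.
Post-compression overshoot = -19 − (-41) = 22 dB.
Before 1.5:1 compression the overshoot was 22 × 1.5 = 33 dB, so input = -41 + 33 = -8 dBFS.

-8 dBFS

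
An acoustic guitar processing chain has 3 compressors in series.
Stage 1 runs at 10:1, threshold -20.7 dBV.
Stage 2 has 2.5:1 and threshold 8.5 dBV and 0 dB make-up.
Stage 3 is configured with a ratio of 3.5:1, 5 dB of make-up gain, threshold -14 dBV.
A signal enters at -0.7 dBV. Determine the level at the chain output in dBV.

-13.7 dBV

Stage 1: overshoot 20 dB → 20/10 = 2 dB → -18.7 dBV.
Stage 2: -18.7 dBV ≤ 8.5 dBV, so stage 2 doesn't engage; output -18.7 dBV.
Stage 3: -18.7 dBV is at or below the -14 dBV threshold — no compression; make-up brings it to -13.7 dBV.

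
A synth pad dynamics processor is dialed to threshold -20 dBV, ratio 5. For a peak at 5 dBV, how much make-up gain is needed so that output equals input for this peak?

The peak compresses to -20 + 25/5 = -15 dBV.
To reach 5 dBV requires 5 − (-15) = 20 dB of make-up.

20 dB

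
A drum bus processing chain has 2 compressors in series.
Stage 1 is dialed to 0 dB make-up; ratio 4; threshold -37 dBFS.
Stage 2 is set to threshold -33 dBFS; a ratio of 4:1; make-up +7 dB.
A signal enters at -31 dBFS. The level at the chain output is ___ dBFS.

Stage 1: overshoot 6 dB → 6/4 = 1.5 dB → -35.5 dBFS.
Stage 2: below threshold (-35.5 ≤ -33); passes unchanged; make-up brings it to -28.5 dBFS.

-28.5 dBFS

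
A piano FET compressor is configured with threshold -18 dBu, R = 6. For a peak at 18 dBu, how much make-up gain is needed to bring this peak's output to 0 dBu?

The peak compresses to -18 + 36/6 = -12 dBu.
To reach 0 dBu requires 0 − (-12) = 12 dB of make-up.

12 dB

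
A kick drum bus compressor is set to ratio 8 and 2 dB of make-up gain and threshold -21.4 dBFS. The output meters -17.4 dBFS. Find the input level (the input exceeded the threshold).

Stripping the +2 dB make-up gives -19.4 dBFS at the gain stage.
Post-compression overshoot = -19.4 − (-21.4) = 2 dB.
Before 8:1 compression the overshoot was 2 × 8 = 16 dB, so input = -21.4 + 16 = -5.4 dBFS.

-5.4 dBFS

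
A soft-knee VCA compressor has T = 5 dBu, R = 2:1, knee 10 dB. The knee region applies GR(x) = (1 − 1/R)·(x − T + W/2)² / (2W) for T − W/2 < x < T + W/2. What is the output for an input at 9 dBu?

6.975 dBu

x − T + W/2 = 9 − 5 + 5 = 9.
GR = (1 − 1/2) × 9² / 20 = 0.5 × 81 / 20 = 2.025 dB.
Output = 9 − 2.025 = 6.975 dBu.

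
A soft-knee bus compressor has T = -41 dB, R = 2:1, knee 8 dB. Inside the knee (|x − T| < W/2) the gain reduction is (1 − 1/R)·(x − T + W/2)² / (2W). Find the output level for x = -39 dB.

x − T + W/2 = -39 − (-41) + 4 = 6.
GR = (1 − 1/2) × 6² / 16 = 0.5 × 36 / 16 = 1.125 dB.
Output = -39 − 1.125 = -40.125 dB.

-40.125 dB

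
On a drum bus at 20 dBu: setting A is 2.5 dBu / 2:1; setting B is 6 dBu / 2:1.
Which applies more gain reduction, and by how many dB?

A: 17.5 dB over, compressed to 8.75 dB over, so 8.75 dB of GR.
B: 14 dB over, compressed to 7 dB over, so 7 dB of GR.
Difference: 1.75 dB in favour of A.

A, by 1.75 dB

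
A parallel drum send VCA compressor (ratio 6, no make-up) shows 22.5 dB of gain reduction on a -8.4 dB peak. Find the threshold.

Input is 27 dB above T (since output overshoot × R = input overshoot: (-30.9 − T)·6 = -8.4 − T gives T = -35.4 dB).
Check: -35.4 + (-8.4 − (-35.4))/6 = -35.4 + 4.5 = -30.9 dB. ✓

-35.4 dB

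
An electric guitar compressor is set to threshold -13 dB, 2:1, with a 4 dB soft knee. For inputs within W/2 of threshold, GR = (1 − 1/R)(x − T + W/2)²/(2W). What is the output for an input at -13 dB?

-13.25 dB

x − T + W/2 = -13 − (-13) + 2 = 2.
GR = (1 − 1/2) × 2² / 8 = 0.5 × 4 / 8 = 0.25 dB.
Output = -13 − 0.25 = -13.25 dB.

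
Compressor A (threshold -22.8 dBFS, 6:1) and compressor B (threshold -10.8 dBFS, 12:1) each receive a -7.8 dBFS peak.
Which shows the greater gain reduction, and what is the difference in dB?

A: overshoot 15 dB → output overshoot 2.5 dB → GR 12.5 dB.
B: overshoot 3 dB → output overshoot 0.25 dB → GR 2.75 dB.
Difference: 9.75 dB in favour of A.

A, by 9.75 dB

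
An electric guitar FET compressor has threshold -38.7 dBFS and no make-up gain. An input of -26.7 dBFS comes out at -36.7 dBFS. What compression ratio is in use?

6:1

Input overshoot = -26.7 − (-38.7) = 12 dB; output overshoot = -36.7 − (-38.7) = 2 dB.
Ratio = 12 / 2 = 6.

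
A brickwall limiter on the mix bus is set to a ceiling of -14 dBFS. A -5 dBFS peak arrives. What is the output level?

At ∞:1, everything above -14 dBFS is held at the ceiling.

-14 dBFS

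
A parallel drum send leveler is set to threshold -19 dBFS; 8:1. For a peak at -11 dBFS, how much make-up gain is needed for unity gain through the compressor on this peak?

7 dB

The peak compresses to -19 + 8/8 = -18 dBFS.
To reach -11 dBFS requires -11 − (-18) = 7 dB of make-up.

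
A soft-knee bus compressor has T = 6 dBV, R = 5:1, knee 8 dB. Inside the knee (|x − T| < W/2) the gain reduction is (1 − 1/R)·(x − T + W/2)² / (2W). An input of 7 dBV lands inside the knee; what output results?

x − T + W/2 = 7 − 6 + 4 = 5.
GR = (1 − 1/5) × 5² / 16 = 0.8 × 25 / 16 = 1.25 dB.
Output = 7 − 1.25 = 5.75 dBV.

5.75 dBV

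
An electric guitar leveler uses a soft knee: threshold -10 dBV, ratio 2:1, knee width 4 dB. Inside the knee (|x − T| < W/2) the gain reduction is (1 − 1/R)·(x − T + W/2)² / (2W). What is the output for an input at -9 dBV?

-9.5625 dBV

x − T + W/2 = -9 − (-10) + 2 = 3.
GR = (1 − 1/2) × 3² / 8 = 0.5 × 9 / 8 = 0.5625 dB.
Output = -9 − 0.5625 = -9.5625 dBV.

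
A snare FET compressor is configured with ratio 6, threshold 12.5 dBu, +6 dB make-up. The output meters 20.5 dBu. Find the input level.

24.5 dBu

Before make-up, the level was 20.5 − 6 = 14.5 dBu.
Post-compression overshoot = 14.5 − 12.5 = 2 dB.
Undo the ratio: input overshoot = 2 × 6 = 12 dB, giving input = 24.5 dBu.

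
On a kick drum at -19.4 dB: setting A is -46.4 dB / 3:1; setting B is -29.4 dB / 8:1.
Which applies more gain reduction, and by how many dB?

A: 27 dB over, compressed to 9 dB over, so 18 dB of GR.
B: 10 dB over, compressed to 1.25 dB over, so 8.75 dB of GR.
A reduces 9.25 dB more.

A, by 9.25 dB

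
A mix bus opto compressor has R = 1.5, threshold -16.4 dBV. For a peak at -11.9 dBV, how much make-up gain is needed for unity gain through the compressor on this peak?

1.5 dB

The peak compresses to -16.4 + 4.5/1.5 = -13.4 dBV.
To reach -11.9 dBV requires -11.9 − (-13.4) = 1.5 dB of make-up.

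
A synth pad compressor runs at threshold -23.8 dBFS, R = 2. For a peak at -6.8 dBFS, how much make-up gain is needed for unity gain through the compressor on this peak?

8.5 dB

Overshoot 17 dB → 17/2 = 8.5 dB after compression, so the compressed level is -23.8 + 8.5 = -15.3 dBFS.
Make-up = target − compressed = -6.8 − (-15.3) = 8.5 dB.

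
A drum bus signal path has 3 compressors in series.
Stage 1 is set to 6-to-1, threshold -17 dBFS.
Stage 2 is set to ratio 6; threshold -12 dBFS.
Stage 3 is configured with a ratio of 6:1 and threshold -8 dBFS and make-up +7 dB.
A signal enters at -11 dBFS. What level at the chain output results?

-9 dBFS

Stage 1: overshoot 6 dB → 6/6 = 1 dB → -16 dBFS.
Stage 2: -16 dBFS is at or below the -12 dBFS threshold — no compression; output -16 dBFS.
Stage 3: -16 dBFS ≤ -8 dBFS, so stage 3 doesn't engage; make-up brings it to -9 dBFS.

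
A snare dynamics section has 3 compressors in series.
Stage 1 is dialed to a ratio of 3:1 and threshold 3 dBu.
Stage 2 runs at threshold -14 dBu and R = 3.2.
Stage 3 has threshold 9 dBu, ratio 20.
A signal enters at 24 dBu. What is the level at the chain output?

Stage 1: 21 dB above 3 dBu, reduced 3:1 to 7 dB above → 10 dBu.
Stage 2: 10 dBu is 24 dB over -14 dBu; at 3.2:1 that becomes 7.5 dB over, giving -6.5 dBu.
Stage 3: below threshold (-6.5 ≤ 9); passes unchanged; output -6.5 dBu.

-6.5 dBu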